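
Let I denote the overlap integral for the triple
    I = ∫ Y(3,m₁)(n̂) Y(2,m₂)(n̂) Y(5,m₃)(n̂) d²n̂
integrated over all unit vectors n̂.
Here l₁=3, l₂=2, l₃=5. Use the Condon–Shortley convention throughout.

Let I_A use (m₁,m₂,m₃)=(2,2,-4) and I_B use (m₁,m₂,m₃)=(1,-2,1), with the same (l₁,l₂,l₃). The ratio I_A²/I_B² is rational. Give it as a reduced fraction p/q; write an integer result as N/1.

Shared (l₁,l₂,l₃)=(3,2,5): N and (l;000)² cancel in I_A²/I_B².
A: Δ = 0!·6!·4!/11! = 1/2310; Racah Σ t=0..0: t=0:+1/2880 = 1/2880; ⇒ 3j(3 2 5; 2 2 -4)² = 3/55, sgn -1
B: Δ = 0!·6!·4!/11! = 1/2310; Racah Σ t=0..0: t=0:+1/1152 = 1/1152; ⇒ 3j(3 2 5; 1 -2 1)² = 1/154, sgn +1
I_A²/I_B² = (3/55)/(1/154) = 42/5

42/5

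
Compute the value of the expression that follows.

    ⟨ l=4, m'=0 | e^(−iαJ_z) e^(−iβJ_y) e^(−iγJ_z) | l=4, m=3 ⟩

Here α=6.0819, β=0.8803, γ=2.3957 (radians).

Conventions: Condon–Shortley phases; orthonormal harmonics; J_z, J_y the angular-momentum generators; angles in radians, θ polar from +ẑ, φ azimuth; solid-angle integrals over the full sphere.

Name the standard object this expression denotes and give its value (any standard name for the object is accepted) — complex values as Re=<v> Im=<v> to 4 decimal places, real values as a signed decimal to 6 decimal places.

Wigner D-matrix element, Re=0.2670 Im=-0.3391

This is a Wigner D-matrix element — the rotation-matrix element ⟨l m'| R(α,β,γ) |l m⟩ in the angular-momentum basis.
First d^4_{0,3}(β=0.8803), then the phase factors e^{-i(0)α} and e^{-i(3)γ}:
With c≡cos(β/2)=0.904688 and s≡sin(β/2)=0.426075, N=[24·24·5040·1]^{1/2}=1703.830978
k: max(0,(3)−(0))=3 … min(4+(3),4−(0))=4
  k=3: (−1)^0·1703.8310/(144)·0.9047^5·0.4261^3 = +0.554647
  k=4: (−1)^1·1703.8310/(144)·0.9047^3·0.4261^5 = -0.123024
d^4_{0,3}(0.8803) = +0.554647 -0.123024 = +0.431622
Attach z-rotation phases: D = e^{-i(0)(6.0819)}·(+0.431622)·e^{-i(3)(2.3957)} = +0.266975-0.339149i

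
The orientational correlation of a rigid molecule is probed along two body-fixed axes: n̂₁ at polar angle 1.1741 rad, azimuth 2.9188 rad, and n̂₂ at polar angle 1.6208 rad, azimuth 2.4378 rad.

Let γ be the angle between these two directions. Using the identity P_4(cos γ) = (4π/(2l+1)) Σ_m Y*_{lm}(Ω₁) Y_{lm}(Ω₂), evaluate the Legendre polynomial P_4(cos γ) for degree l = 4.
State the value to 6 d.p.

Summing Y*_{l m}(θ₁,φ₁)·Y_{l m}(θ₂,φ₂) over m ∈ [−4, 4]; prefactor 4π/(2·4+1) = 1.396263:
  m=-4: (+0.201289-0.249107i) × (-0.417073+0.141193i) = -0.048780+0.132317i  (running Σ = -0.048780+0.132317i)
  m=-3: (-0.297816+0.235161i) × (-0.032076+0.053440i) = -0.003014-0.023458i  (running Σ = -0.051795+0.108858i)
  m=-2: (+0.011553-0.005518i) × (-0.053272-0.323495i) = -0.002401-0.003444i  (running Σ = -0.054195+0.105415i)
  m=-1: (+0.321455-0.072827i) × (-0.053701-0.045581i) = -0.020582-0.010741i  (running Σ = -0.074777+0.094673i)
  m=0: (-0.073894-0.000000i) × (+0.309451+0.000000i) = -0.022867-0.000000i  (running Σ = -0.097644+0.094673i)
  m=1: (-0.321455-0.072827i) × (+0.053701-0.045581i) = -0.020582+0.010741i  (running Σ = -0.118226+0.105415i)
  m=2: (+0.011553+0.005518i) × (-0.053272+0.323495i) = -0.002401+0.003444i  (running Σ = -0.120626+0.108858i)
  m=3: (+0.297816+0.235161i) × (+0.032076+0.053440i) = -0.003014+0.023458i  (running Σ = -0.123641+0.132317i)
  m=4: (+0.201289+0.249107i) × (-0.417073-0.141193i) = -0.048780-0.132317i  (running Σ = -0.172421+0.000000i)
Total Σ_m = -0.172421+0.000000i. Multiply by 1.396263: -0.240745+0.000000i. P_4(cos γ) = -0.240745

-0.240745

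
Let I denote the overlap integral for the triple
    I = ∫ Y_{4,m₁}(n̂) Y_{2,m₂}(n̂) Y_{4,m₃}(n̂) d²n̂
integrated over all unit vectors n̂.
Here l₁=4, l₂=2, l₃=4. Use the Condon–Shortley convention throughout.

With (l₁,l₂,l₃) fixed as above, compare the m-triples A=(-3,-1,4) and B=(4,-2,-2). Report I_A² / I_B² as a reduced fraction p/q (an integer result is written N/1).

Shared (l₁,l₂,l₃)=(4,2,4): N and (l;000)² cancel in I_A²/I_B².
A: Δ = 2!·6!·2!/11! = 1/13860; Racah Σ t=1..1: t=1:−1/1440 = -1/1440; ⇒ 3j(4 2 4; -3 -1 4)² = 7/165, sgn -1
B: Δ = 2!·6!·2!/11! = 1/13860; Racah Σ t=0..0: t=0:+1/2880 = 1/2880; ⇒ 3j(4 2 4; 4 -2 -2)² = 2/165, sgn +1
I_A²/I_B² = (7/165)/(2/165) = 7/2

7/2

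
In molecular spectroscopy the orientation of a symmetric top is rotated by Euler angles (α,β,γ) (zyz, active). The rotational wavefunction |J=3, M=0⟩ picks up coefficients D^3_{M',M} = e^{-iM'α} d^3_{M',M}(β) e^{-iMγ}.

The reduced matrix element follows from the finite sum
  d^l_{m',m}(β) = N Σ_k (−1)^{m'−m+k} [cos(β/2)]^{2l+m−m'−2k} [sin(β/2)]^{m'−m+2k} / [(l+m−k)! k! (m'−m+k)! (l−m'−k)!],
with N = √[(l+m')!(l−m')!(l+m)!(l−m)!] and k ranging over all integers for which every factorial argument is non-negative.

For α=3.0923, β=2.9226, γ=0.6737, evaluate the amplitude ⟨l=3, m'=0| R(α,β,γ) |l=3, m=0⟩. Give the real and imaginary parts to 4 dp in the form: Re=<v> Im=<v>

D^3_{0,0}(3.0923,2.9226,0.6737) = e^{-i·0·3.0923}·d^3_{0,0}(2.9226)·e^{-i·0·0.6737}. Compute d first:
With c≡cos(β/2)=0.109278 and s≡sin(β/2)=0.994011, N=[6·6·6·6]^{1/2}=36.000000
k∈{0,1,2,3} keeps every argument non-negative
  k=0: (−1)^0·36.0000/(36)·0.1093^6·0.9940^0 = +0.000002
  k=1: (−1)^1·36.0000/(4)·0.1093^4·0.9940^2 = -0.001268
  k=2: (−1)^2·36.0000/(4)·0.1093^2·0.9940^4 = +0.104923
  k=3: (−1)^3·36.0000/(36)·0.1093^0·0.9940^6 = -0.964601
d^3_{0,0}(2.9226) = +0.000002 -0.001268 +0.104923 -0.964601 = -0.860945
Attach z-rotation phases: D = e^{-i(0)(3.0923)}·(-0.860945)·e^{-i(0)(0.6737)} = -0.860945+0.000000i

Re=-0.8609 Im=0.0000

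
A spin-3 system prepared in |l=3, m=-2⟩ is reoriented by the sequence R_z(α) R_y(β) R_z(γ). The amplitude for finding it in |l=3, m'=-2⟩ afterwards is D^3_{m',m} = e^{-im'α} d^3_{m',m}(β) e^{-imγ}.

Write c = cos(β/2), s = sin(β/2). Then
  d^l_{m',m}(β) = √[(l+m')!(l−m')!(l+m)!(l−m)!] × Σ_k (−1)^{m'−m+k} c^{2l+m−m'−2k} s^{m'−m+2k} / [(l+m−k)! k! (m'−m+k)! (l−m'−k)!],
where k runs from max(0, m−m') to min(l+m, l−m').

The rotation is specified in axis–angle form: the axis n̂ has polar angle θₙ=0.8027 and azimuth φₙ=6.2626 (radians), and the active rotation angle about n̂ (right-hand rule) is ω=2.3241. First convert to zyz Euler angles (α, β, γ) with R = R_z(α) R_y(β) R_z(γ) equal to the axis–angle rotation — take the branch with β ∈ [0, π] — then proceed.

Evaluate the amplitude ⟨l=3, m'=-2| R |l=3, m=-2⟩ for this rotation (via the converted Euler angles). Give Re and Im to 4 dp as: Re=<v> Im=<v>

Axis–angle → zyz. n̂ = (sinθₙcosφₙ, sinθₙsinφₙ, cosθₙ) = (+0.719082, -0.014805, +0.694767), ω = 2.3241.
R = I cosω + sinω [n̂]ₓ + (1−cosω) n̂n̂ᵀ gives
  R = [+0.186736, -0.524714, +0.830545; +0.488858, -0.683683, -0.541844; +0.852143, +0.507200, +0.128842]
β = atan2(√(R₁₃²+R₂₃²), R₃₃) = 1.441595; α = atan2(R₂₃, R₁₃) mod 2π = 5.705128; γ = atan2(R₃₂, −R₃₁) mod 2π = 2.604706
Split into d^3_{-2,-2}(β=1.4416) × two z-phases.
c=cos(1.441595/2)=0.751280, s=sin(1.441595/2)=0.659984; N=√[1·120·1·120]=120.000000
k: max(0,(-2)−(-2))=0 … min(3+(-2),3−(-2))=1
  k=0: (−1)^0·120.0000/(120)·0.7513^6·0.6600^0 = +0.179808
  k=1: (−1)^1·120.0000/(24)·0.7513^4·0.6600^2 = -0.693815
d^3_{-2,-2}(1.4416) = +0.179808 -0.693815 = -0.514006
Phases: e^{-i·(-2)·5.7051}=+0.402898-0.915245i, e^{-i·(-2)·2.6047}=+0.476810-0.879006i ⇒ D=+0.314777+0.406346i

Re=0.3148 Im=0.4063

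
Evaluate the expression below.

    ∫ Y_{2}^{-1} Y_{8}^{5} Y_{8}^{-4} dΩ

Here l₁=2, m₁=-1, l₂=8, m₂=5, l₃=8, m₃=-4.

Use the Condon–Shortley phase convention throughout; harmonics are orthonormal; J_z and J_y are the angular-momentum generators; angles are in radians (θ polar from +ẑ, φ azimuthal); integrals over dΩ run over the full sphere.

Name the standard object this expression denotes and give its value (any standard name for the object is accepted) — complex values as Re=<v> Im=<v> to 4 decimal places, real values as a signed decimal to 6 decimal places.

Gaunt coefficient, -0.175924

This is a Gaunt coefficient — the integral of a triple product of spherical harmonics over the sphere.
Rules hold: Σm=0, L=18 even, 6≤8≤10.
N = 5·17·17 = 1445
Δ = 2!·2!·14!/19! = 1/348840
Racah Σ t=0..2: t=0:+1/116121600 t=1:−1/25401600 t=2:+1/116121600 = -1/45158400
⇒ 3j(2 8 8; 0 0 0)² = 24/1615, sgn -1
Racah Σ t=1..2: t=1:−1/1916006400 t=2:+1/479001600 = 1/638668800
⇒ 3j(2 8 8; -1 5 -4)² = 117/6460, sgn +1
4πI² = N·(3j₀)²·(3jₘ)² = 702/1805
I = -1·√(0.38892/4π) = -0.17592397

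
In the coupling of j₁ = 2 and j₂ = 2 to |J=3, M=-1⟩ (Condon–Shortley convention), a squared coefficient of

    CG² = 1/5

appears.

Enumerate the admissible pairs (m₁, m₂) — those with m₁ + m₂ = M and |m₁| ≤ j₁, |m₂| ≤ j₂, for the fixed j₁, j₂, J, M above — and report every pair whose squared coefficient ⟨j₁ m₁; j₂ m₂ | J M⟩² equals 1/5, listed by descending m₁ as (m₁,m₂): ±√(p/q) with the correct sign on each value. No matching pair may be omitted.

(0,-1): +√(1/5); (-1,0): −√(1/5)

Admissible pairs with m₁+m₂ = M = -1: (-2,1), (-1,0), (0,-1), (1,-2)
  (m₁,m₂)=(1,-2): CG² = 3/10, CG = +√(3/10)
  (m₁,m₂)=(0,-1): CG² = 1/5, CG = +√(1/5)   ← matches the target
  (m₁,m₂)=(-1,0): CG² = 1/5, CG = −√(1/5)   ← matches the target
  (m₁,m₂)=(-2,1): CG² = 3/10, CG = −√(3/10)
Pairs with CG² = 1/5: (0,-1): +√(1/5); (-1,0): −√(1/5)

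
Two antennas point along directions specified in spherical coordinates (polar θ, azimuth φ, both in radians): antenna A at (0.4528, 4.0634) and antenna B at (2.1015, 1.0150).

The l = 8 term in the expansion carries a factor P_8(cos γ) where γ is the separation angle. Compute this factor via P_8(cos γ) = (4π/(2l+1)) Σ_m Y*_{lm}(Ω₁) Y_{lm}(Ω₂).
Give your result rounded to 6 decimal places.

Expand P_8 via completeness: Σ_{m} conj(Y_{8,m}) at Ω₁ times Y_{8,m} at Ω₂ —
  m=-8: Y*=0.00032 + 0.00061j  Y=-0.04148 - 0.15223j  product 0.00008 - 0.00007j
  m=-7: Y*=-0.00560 - 0.00096j  Y=-0.25219 + 0.27126j  product 0.00167 - 0.00128j
  m=-6: Y*=0.02144 - 0.02007j  Y=0.43216 + 0.08454j  product 0.01096 - 0.00686j
  m=-5: Y*=0.01104 + 0.10640j  Y=-0.05870 - 0.15473j  product 0.01582 - 0.00795j
  m=-4: Y*=-0.23808 - 0.14454j  Y=0.15849 - 0.20746j  product -0.06772 + 0.02648j
  m=-3: Y*=0.45730 - 0.18062j  Y=-0.31085 - 0.03012j  product -0.14759 + 0.04237j
  m=-2: Y*=-0.12956 + 0.46305j  Y=-0.05033 - 0.10180j  product 0.05366 - 0.01012j
  m=-1: Y*=0.00297 + 0.00392j  Y=-0.17681 + 0.28467j  product -0.00164 + 0.00015j
  m=+0: Y*=-0.47649 + 0.00000j  Y=-0.06562 + 0.00000j  product 0.03127 + 0.00000j
  m=+1: Y*=-0.00297 + 0.00392j  Y=0.17681 + 0.28467j  product -0.00164 - 0.00015j
  m=+2: Y*=-0.12956 - 0.46305j  Y=-0.05033 + 0.10180j  product 0.05366 + 0.01012j
  m=+3: Y*=-0.45730 - 0.18062j  Y=0.31085 - 0.03012j  product -0.14759 - 0.04237j
  m=+4: Y*=-0.23808 + 0.14454j  Y=0.15849 + 0.20746j  product -0.06772 - 0.02648j
  m=+5: Y*=-0.01104 + 0.10640j  Y=0.05870 - 0.15473j  product 0.01582 + 0.00795j
  m=+6: Y*=0.02144 + 0.02007j  Y=0.43216 - 0.08454j  product 0.01096 + 0.00686j
  m=+7: Y*=0.00560 - 0.00096j  Y=0.25219 + 0.27126j  product 0.00167 + 0.00128j
  m=+8: Y*=0.00032 - 0.00061j  Y=-0.04148 + 0.15223j  product 0.00008 + 0.00007j
Σ over m = -0.23826 + 0.00000j; ×(4π/17) → -0.17612 + 0.00000j. Real part: -0.176118

-0.176118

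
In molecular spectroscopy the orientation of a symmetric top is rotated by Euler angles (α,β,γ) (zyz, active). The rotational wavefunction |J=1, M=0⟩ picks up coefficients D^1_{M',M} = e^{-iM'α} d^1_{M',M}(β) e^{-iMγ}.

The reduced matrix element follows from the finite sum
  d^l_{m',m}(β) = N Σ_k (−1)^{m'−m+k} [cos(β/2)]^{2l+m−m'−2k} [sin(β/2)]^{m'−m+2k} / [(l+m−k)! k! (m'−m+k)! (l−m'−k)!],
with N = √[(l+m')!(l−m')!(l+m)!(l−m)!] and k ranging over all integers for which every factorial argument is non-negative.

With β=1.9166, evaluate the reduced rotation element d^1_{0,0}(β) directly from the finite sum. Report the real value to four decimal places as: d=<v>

d=-0.3390

d^1_{0,0}(β=1.9166) via the finite sum:
c=cos(1.916600/2)=0.574912, s=sin(1.916600/2)=0.818215; N=√[1·1·1·1]=1.000000
Admissible k: 0..1 (factorial args all ≥0)
  k=0: (−1)^0·1.0000/(1)·0.5749^2·0.8182^0 = +0.330524
  k=1: (−1)^1·1.0000/(1)·0.5749^0·0.8182^2 = -0.669476
d^1_{0,0}(1.9166) = +0.330524 -0.669476 = -0.338953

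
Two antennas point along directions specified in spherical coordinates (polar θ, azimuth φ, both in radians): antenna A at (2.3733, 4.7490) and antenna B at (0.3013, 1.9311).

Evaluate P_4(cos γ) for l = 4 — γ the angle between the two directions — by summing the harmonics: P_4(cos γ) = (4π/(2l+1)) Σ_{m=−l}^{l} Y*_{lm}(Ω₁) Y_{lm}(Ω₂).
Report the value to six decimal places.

Addition theorem: P_4(cos γ) = (4π/9) Σ_m Y*_{lm}(Ω₁) Y_{lm}(Ω₂), m = −4…4:
  term(m=-4) = 0.00010 - 0.00034j   from Y*(Ω₁)=0.10209 + 0.01506j, Y(Ω₂)=0.00044 - 0.00340j
  term(m=-3) = 0.00533 - 0.00779j   from Y*(Ω₁)=0.03311 - 0.30022j, Y(Ω₂)=0.02756 + 0.01470j
  term(m=-2) = 0.05354 - 0.04048j   from Y*(Ω₁)=-0.42206 - 0.03096j, Y(Ω₂)=-0.11917 + 0.10465j
  term(m=-1) = 0.06301 - 0.02114j   from Y*(Ω₁)=-0.00536 + 0.14641j, Y(Ω₂)=-0.15993 - 0.42450j
  term(m=+0) = -0.16762 + 0.00000j   from Y*(Ω₁)=-0.33367 + 0.00000j, Y(Ω₂)=0.50235 + 0.00000j
  term(m=+1) = 0.06301 + 0.02114j   from Y*(Ω₁)=0.00536 + 0.14641j, Y(Ω₂)=0.15993 - 0.42450j
  term(m=+2) = 0.05354 + 0.04048j   from Y*(Ω₁)=-0.42206 + 0.03096j, Y(Ω₂)=-0.11917 - 0.10465j
  term(m=+3) = 0.00533 + 0.00779j   from Y*(Ω₁)=-0.03311 - 0.30022j, Y(Ω₂)=-0.02756 + 0.01470j
  term(m=+4) = 0.00010 + 0.00034j   from Y*(Ω₁)=0.10209 - 0.01506j, Y(Ω₂)=0.00044 + 0.00340j
Σ over m = 0.07631 + 0.00000j; ×(4π/9) → 0.10655 + 0.00000j. Real part: 0.106554

0.106554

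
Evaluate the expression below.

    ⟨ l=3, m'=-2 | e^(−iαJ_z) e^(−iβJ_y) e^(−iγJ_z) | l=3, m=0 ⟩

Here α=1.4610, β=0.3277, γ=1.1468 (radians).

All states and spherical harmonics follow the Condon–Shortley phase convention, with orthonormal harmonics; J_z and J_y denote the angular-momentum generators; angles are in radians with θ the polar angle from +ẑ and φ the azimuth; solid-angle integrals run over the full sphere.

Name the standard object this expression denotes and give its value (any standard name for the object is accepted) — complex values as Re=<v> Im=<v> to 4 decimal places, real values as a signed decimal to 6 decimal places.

Wigner D-matrix element, Re=-0.1311 Im=0.0293

This is a Wigner D-matrix element — the rotation-matrix element ⟨l m'| R(α,β,γ) |l m⟩ in the angular-momentum basis.
Split into d^3_{-2,0}(β=0.3277) × two z-phases.
Half-angle: c=0.986607, s=0.163118. N=√(1·120·6·6)=65.726707
The bounds max(0,m−m')=2 and min(l+m,l−m')=3 give 2 terms
  k=2: (−1)^0·65.7267/(12)·0.9866^4·0.1631^2 = +0.138083
  k=3: (−1)^1·65.7267/(12)·0.9866^2·0.1631^4 = -0.003774
d^3_{-2,0}(0.3277) = +0.138083 -0.003774 = +0.134308
D = (-0.975986+0.217832i)·(+0.134308)·(+1.000000+0.000000i) = -0.131083+0.029257i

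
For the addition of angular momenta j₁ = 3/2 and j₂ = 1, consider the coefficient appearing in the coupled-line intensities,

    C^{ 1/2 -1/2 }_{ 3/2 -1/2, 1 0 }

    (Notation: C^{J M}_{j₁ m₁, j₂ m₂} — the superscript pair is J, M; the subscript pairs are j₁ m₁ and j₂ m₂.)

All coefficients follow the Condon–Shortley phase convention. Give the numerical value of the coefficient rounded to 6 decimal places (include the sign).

-0.577350

j₁+j₂−J=2  J+j₁−j₂=1  J−j₁+j₂=0  j₁+j₂+J+1=4
(j₁±m₁, j₂±m₂, J±M) = (1,2,1,1,0,1)
P² = 1/3
sum k=1..1:
  [1] −1/1 = -1
S = -1
C² = P²·S² = 1/3 ; C = -0.577350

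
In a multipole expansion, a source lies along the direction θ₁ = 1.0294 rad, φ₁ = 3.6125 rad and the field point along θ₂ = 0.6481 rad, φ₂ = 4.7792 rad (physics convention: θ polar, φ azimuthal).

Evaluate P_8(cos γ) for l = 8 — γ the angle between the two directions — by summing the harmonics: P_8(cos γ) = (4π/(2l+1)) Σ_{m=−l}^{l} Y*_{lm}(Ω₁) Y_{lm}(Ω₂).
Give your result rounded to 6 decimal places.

Expand P_8 via completeness: Σ_{m} conj(Y_{8,m}) at Ω₁ times Y_{8,m} at Ω₂ —
  [-8]  conj(Y_{8,-8})(Ω₁) = (-0.121553, -0.087822) ; Y_{8,-8}(Ω₂) = (0.007823, -0.004631) ; Δ = (-0.001358, -0.000124)
  [-7]  conj(Y_{8,-7})(Ω₁) = (0.356390, 0.055599) ; Y_{8,-7}(Ω₂) = (-0.021648, -0.042864) ; Δ = (-0.005332, -0.016480)
  [-6]  conj(Y_{8,-6})(Ω₁) = (-0.422841, 0.138320) ; Y_{8,-6}(Ω₂) = (-0.143134, 0.060662) ; Δ = (0.052132, -0.045449)
  [-5]  conj(Y_{8,-5})(Ω₁) = (0.134489, -0.134936) ; Y_{8,-5}(Ω₂) = (0.111335, 0.320794) ; Δ = (0.058260, 0.028120)
  [-4]  conj(Y_{8,-4})(Ω₁) = (0.074158, -0.229268) ; Y_{8,-4}(Ω₂) = (0.465048, -0.127327) ; Δ = (0.005295, -0.116063)
  [-3]  conj(Y_{8,-3})(Ω₁) = (0.051476, 0.322930) ; Y_{8,-3}(Ω₂) = (-0.067996, -0.334691) ; Δ = (0.104582, -0.039187)
  [-2]  conj(Y_{8,-2})(Ω₁) = (0.049726, 0.068346) ; Y_{8,-2}(Ω₂) = (0.125485, -0.016868) ; Δ = (0.007393, 0.007738)
  [-1]  conj(Y_{8,-1})(Ω₁) = (-0.304620, -0.155085) ; Y_{8,-1}(Ω₂) = (-0.027477, -0.410650) ; Δ = (-0.055316, 0.129354)
  [+0]  conj(Y_{8,0})(Ω₁) = (-0.034891, -0.000000) ; Y_{8,0}(Ω₂) = (-0.003269, 0.000000) ; Δ = (0.000114, 0.000000)
  [+1]  conj(Y_{8,1})(Ω₁) = (0.304620, -0.155085) ; Y_{8,1}(Ω₂) = (0.027477, -0.410650) ; Δ = (-0.055316, -0.129354)
  [+2]  conj(Y_{8,2})(Ω₁) = (0.049726, -0.068346) ; Y_{8,2}(Ω₂) = (0.125485, 0.016868) ; Δ = (0.007393, -0.007738)
  [+3]  conj(Y_{8,3})(Ω₁) = (-0.051476, 0.322930) ; Y_{8,3}(Ω₂) = (0.067996, -0.334691) ; Δ = (0.104582, 0.039187)
  [+4]  conj(Y_{8,4})(Ω₁) = (0.074158, 0.229268) ; Y_{8,4}(Ω₂) = (0.465048, 0.127327) ; Δ = (0.005295, 0.116063)
  [+5]  conj(Y_{8,5})(Ω₁) = (-0.134489, -0.134936) ; Y_{8,5}(Ω₂) = (-0.111335, 0.320794) ; Δ = (0.058260, -0.028120)
  [+6]  conj(Y_{8,6})(Ω₁) = (-0.422841, -0.138320) ; Y_{8,6}(Ω₂) = (-0.143134, -0.060662) ; Δ = (0.052132, 0.045449)
  [+7]  conj(Y_{8,7})(Ω₁) = (-0.356390, 0.055599) ; Y_{8,7}(Ω₂) = (0.021648, -0.042864) ; Δ = (-0.005332, 0.016480)
  [+8]  conj(Y_{8,8})(Ω₁) = (-0.121553, 0.087822) ; Y_{8,8}(Ω₂) = (0.007823, 0.004631) ; Δ = (-0.001358, 0.000124)
Total Σ_m = (0.331426, 0.000000). Multiply by 0.739198: (0.244990, 0.000000). P_8(cos γ) = 0.244990

0.244990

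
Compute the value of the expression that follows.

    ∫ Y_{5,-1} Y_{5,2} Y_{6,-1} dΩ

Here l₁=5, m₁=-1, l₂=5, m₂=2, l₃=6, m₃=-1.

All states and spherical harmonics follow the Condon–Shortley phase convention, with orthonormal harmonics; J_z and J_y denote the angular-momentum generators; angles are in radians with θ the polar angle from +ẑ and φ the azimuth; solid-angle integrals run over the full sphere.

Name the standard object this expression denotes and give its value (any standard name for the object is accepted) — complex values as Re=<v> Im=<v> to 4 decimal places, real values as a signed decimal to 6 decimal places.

This is a Gaunt coefficient — the integral of a triple product of spherical harmonics over the sphere.
m-sum 0 ✓  L=16 even ✓  0≤6≤10 ✓
Π(2lᵢ+1) = 11×11×13 = 1573
triangle coeff Δ(5,5,6) = 1/28588560
Σ_t [0,4]: t=0:+1/345600 t=1:−1/13824 t=2:+1/5184 t=3:−1/13824 t=4:+1/345600 = 7/129600
(3j)²=80/7293 [(5 5 6; 0 0 0)], sign=+1
Σ_t [1,4]: t=1:−1/518400 t=2:+1/23040 t=3:−1/10368 t=4:+1/41472 = -1/32400
(3j)²=128/12155 [(5 5 6; -1 2 -1)], sign=+1
⇒ 4πI² = 2048/11271
I = (+1)√(2048/11271/(4π)) = 0.12024827

Gaunt coefficient, +0.120248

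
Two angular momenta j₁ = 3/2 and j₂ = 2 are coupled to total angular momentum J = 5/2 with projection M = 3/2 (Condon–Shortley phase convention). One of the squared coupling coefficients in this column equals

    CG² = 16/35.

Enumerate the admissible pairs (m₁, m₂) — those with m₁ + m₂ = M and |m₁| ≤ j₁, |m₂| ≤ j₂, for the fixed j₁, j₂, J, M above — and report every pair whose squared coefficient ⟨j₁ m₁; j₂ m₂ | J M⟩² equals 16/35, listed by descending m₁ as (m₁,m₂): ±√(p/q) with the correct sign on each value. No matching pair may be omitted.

(-1/2,2): −√(16/35)

Admissible pairs with m₁+m₂ = M = 3/2: (-1/2,2), (1/2,1), (3/2,0)
  (m₁,m₂)=(3/2,0): CG² = 18/35, CG = +√(18/35)
  (m₁,m₂)=(1/2,1): CG² = 1/35, CG = −√(1/35)
  (m₁,m₂)=(-1/2,2): CG² = 16/35, CG = −√(16/35)   ← matches the target
Pairs with CG² = 16/35: (-1/2,2): −√(16/35)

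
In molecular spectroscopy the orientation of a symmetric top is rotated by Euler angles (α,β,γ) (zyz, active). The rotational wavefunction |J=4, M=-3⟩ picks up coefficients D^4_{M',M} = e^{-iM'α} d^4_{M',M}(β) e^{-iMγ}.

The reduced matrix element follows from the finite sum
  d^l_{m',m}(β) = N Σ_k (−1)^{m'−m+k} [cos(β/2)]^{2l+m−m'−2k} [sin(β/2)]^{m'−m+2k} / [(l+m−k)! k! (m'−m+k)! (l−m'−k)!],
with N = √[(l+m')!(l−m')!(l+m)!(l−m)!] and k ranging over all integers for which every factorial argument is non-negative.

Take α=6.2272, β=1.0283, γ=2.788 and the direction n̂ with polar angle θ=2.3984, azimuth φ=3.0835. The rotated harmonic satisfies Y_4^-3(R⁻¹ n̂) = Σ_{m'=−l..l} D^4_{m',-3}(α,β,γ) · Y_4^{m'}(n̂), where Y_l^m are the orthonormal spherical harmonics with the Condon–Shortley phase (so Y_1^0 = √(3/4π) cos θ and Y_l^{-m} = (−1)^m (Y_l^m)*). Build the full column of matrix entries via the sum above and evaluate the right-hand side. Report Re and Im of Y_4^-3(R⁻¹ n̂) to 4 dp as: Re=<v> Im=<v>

Re=0.0127 Im=-0.0235

Need the full column D^4_{m',-3} for m'=−4..4 at α=6.2272, β=1.0283, γ=2.7880.
cos(β/2)=0.870711, sin(β/2)=0.491795
d^4_{-4,-3}: single k=1 term ⇒ +0.527773;  D = -0.148933+0.506324i
d^4_{-3,-3}: k∈[0..1] ⇒ +0.330364 -0.737752 = -0.407388;  D = +0.136651-0.383786i
d^4_{-2,-3}: k∈[0..1] ⇒ -0.698179 +0.668202 = -0.029977;  D = +0.011620-0.027633i
d^4_{-1,-3}: k∈[0..1] ⇒ +0.836532 -0.444786 = +0.391746;  D = -0.171817+0.352056i
d^4_{0,-3}: k∈[0..1] ⇒ -0.704347 +0.224702 = -0.479645;  D = +0.234159-0.418603i
d^4_{1,-3}: k∈[0..1] ⇒ +0.444786 -0.085138 = +0.359648;  D = -0.192866+0.303562i
d^4_{2,-3}: k∈[0..1] ⇒ -0.213171 +0.022669 = -0.190502;  D = +0.110997-0.154825i
d^4_{3,-3}: k∈[0..1] ⇒ +0.075085 -0.003422 = +0.071663;  D = -0.044948+0.055814i
d^4_{4,-3}: single k=0 term ⇒ -0.017136;  D = +0.011478-0.012724i
Y_4^{m'}(θ=2.3984,φ=3.0835) and Σ D·Y over m':
  (-0.1489+0.5063i)·(+0.0903+0.0214i)  (+0.1367-0.3838i)·(+0.2812+0.0495i)  (+0.0116-0.0276i)·(+0.4252+0.0496i)  (-0.1718+0.3521i)·(+0.1871+0.0109i)  (+0.2342-0.4186i)·(-0.3149+0.0000i)  (-0.1929+0.3036i)·(-0.1871+0.0109i)  (+0.1110-0.1548i)·(+0.4252-0.0496i)  (-0.0449+0.0558i)·(-0.2812+0.0495i)  (+0.0115-0.0127i)·(+0.0903-0.0214i)
Y_4^-3(R⁻¹ n̂) = +0.012691-0.023521i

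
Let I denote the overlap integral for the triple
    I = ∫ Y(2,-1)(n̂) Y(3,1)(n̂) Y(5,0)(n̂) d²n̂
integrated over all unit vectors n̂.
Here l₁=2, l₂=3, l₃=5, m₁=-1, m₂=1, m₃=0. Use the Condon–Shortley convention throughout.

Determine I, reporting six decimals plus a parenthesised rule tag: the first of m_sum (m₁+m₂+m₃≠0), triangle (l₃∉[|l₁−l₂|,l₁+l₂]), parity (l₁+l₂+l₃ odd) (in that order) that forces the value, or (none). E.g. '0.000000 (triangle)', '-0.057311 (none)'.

0.169433 (none)

Rules hold: Σm=0, L=10 even, 1≤5≤5.
N = 5·7·11 = 385
Δ = 0!·4!·6!/11! = 1/2310
Racah Σ t=0..0: t=0:+1/144 = 1/144
⇒ 3j(2 3 5; 0 0 0)² = 10/231, sgn -1
Racah Σ t=0..0: t=0:+1/288 = 1/288
⇒ 3j(2 3 5; -1 1 0)² = 5/231, sgn -1
4πI² = N·(3j₀)²·(3jₘ)² = 250/693
I = +1·√(0.36075/4π) = 0.16943318
No selection rule forces the value: the integral is nonzero (none).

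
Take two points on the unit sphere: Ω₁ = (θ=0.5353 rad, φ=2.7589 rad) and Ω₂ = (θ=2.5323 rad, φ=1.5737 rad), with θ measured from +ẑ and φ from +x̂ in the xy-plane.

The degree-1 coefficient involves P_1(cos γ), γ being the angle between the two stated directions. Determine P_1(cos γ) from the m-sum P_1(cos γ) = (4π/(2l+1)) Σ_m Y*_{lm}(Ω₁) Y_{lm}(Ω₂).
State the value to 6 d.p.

Addition theorem: P_1(cos γ) = (4π/3) Σ_m Y*_{lm}(Ω₁) Y_{lm}(Ω₂), m = −1…1:
  m=-1: (-0.163488, 0.065810) × (-0.000574, -0.197721) = (0.013106, 0.032287)  (running Σ = (0.013106, 0.032287))
  m=0: (0.420255, -0.000000) × (-0.400680, 0.000000) = (-0.168388, 0.000000)  (running Σ = (-0.155282, 0.032287))
  m=1: (0.163488, 0.065810) × (0.000574, -0.197721) = (0.013106, -0.032287)  (running Σ = (-0.142176, 0.000000))
Total Σ_m = (-0.142176, 0.000000). Multiply by 4.188790: (-0.595545, 0.000000). P_1(cos γ) = -0.595545

-0.595545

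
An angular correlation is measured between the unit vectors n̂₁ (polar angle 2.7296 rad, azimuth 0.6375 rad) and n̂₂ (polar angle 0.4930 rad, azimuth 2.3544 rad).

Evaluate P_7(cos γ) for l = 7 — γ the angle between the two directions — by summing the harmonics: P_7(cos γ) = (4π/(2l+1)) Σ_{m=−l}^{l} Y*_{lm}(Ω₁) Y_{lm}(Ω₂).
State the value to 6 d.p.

Summing Y*_{l m}(θ₁,φ₁)·Y_{l m}(θ₂,φ₂) over m ∈ [−7, 7]; prefactor 4π/(2·7+1) = 0.837758:
  term(m=-7) = 0.00000 + 0.00000j   from Y*(Ω₁)=-0.00020 - 0.00080j, Y(Ω₂)=-0.00190 + 0.00186j
  term(m=-6) = 0.00008 - 0.00010j   from Y*(Ω₁)=0.00548 + 0.00446j, Y(Ω₂)=0.00020 - 0.01852j
  term(m=-5) = -0.00198 - 0.00221j   from Y*(Ω₁)=-0.03742 - 0.00172j, Y(Ω₂)=0.05548 + 0.05649j
  term(m=-4) = -0.02624 + 0.01736j   from Y*(Ω₁)=0.11360 - 0.07632j, Y(Ω₂)=-0.22988 - 0.00165j
  term(m=-3) = 0.06485 + 0.13837j   from Y*(Ω₁)=-0.11521 + 0.32394j, Y(Ω₂)=0.31596 - 0.31258j
  term(m=-2) = 0.25111 - 0.07554j   from Y*(Ω₁)=-0.15718 - 0.51579j, Y(Ω₂)=-0.00175 + 0.48631j
  term(m=-1) = -0.00323 - 0.02193j   from Y*(Ω₁)=0.27386 + 0.20284j, Y(Ω₂)=-0.04591 - 0.04608j
  term(m=+0) = -0.14294 + 0.00000j   from Y*(Ω₁)=0.32107 + 0.00000j, Y(Ω₂)=-0.44519 + 0.00000j
  term(m=+1) = -0.00323 + 0.02193j   from Y*(Ω₁)=-0.27386 + 0.20284j, Y(Ω₂)=0.04591 - 0.04608j
  term(m=+2) = 0.25111 + 0.07554j   from Y*(Ω₁)=-0.15718 + 0.51579j, Y(Ω₂)=-0.00175 - 0.48631j
  term(m=+3) = 0.06485 - 0.13837j   from Y*(Ω₁)=0.11521 + 0.32394j, Y(Ω₂)=-0.31596 - 0.31258j
  term(m=+4) = -0.02624 - 0.01736j   from Y*(Ω₁)=0.11360 + 0.07632j, Y(Ω₂)=-0.22988 + 0.00165j
  term(m=+5) = -0.00198 + 0.00221j   from Y*(Ω₁)=0.03742 - 0.00172j, Y(Ω₂)=-0.05548 + 0.05649j
  term(m=+6) = 0.00008 + 0.00010j   from Y*(Ω₁)=0.00548 - 0.00446j, Y(Ω₂)=0.00020 + 0.01852j
  term(m=+7) = 0.00000 - 0.00000j   from Y*(Ω₁)=0.00020 - 0.00080j, Y(Ω₂)=0.00190 + 0.00186j
Total Σ_m = 0.42627 - 0.00000j. Multiply by 0.837758: 0.35711 - 0.00000j. P_7(cos γ) = 0.357108

0.357108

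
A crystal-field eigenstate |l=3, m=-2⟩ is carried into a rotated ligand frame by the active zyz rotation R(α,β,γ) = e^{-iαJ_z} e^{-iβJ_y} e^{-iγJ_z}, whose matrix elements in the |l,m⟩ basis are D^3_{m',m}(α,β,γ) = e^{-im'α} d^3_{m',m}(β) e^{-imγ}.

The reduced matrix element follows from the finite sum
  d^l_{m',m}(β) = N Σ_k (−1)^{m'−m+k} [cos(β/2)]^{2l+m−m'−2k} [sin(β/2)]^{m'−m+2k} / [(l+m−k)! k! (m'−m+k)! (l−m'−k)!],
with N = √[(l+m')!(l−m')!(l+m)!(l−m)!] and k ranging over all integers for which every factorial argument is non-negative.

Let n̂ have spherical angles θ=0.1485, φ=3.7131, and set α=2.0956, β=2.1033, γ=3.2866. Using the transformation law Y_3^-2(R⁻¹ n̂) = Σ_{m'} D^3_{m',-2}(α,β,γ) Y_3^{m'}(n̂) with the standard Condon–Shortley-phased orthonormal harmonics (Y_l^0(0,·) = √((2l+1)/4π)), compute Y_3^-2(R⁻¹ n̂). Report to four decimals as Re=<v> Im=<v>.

Need the full column D^3_{m',-2} for m'=−3..3 at α=2.0956, β=2.1033, γ=3.2866.
cos(β/2)=0.496139, sin(β/2)=0.868243
d^3_{-3,-2}: single k=1 term ⇒ +0.063934;  D = +0.061198+0.018504i
d^3_{-2,-2}: k∈[0..1] ⇒ +0.014915 -0.228384 = -0.213470;  D = +0.048910+0.207791i
d^3_{-1,-2}: k∈[0..1] ⇒ -0.082539 +0.505550 = +0.423011;  D = -0.307783+0.290186i
d^3_{0,-2}: k∈[0..1] ⇒ +0.250183 -0.766184 = -0.516001;  D = -0.494453-0.147559i
d^3_{1,-2}: k∈[0..1] ⇒ -0.505550 +0.774123 = +0.268573;  D = -0.062480-0.261204i
d^3_{2,-2}: k∈[0..1] ⇒ +0.699427 -0.428398 = +0.271028;  D = -0.196527+0.186637i
d^3_{3,-2}: single k=0 term ⇒ -0.599633;  D = -0.575208-0.169397i
Y_3^{m'}(θ=0.1485,φ=3.7131) and Σ D·Y over m':
  (+0.0612+0.0185i)·(+0.0002+0.0013i)  (+0.0489+0.2078i)·(+0.0092-0.0201i)  (-0.3078+0.2902i)·(-0.1565+0.1006i)  (-0.4945-0.1476i)·(+0.6977+0.0000i)  (-0.0625-0.2612i)·(+0.1565+0.1006i)  (-0.1965+0.1866i)·(+0.0092+0.0201i)  (-0.5752-0.1694i)·(-0.0002+0.0013i)
Y_3^-2(R⁻¹ n̂) = -0.310139-0.228462i

Re=-0.3101 Im=-0.2285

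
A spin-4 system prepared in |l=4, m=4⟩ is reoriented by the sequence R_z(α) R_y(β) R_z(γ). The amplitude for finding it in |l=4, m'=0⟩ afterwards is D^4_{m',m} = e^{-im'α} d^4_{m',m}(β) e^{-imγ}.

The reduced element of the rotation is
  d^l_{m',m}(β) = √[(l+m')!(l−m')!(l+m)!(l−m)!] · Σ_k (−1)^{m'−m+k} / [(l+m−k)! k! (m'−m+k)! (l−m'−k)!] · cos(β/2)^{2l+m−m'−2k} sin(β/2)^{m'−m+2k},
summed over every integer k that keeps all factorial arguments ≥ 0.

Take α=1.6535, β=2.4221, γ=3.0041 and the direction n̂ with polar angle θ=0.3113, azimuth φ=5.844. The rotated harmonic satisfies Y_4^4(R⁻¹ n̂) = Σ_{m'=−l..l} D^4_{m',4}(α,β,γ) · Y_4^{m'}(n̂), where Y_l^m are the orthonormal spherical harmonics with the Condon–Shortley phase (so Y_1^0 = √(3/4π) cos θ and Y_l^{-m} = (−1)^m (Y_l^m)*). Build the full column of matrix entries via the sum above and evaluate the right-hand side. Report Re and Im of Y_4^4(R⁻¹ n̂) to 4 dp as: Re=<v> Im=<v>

Need the full column D^4_{m',4} for m'=−4..4 at α=1.6535, β=2.4221, γ=3.0041.
cos(β/2)=0.352037, sin(β/2)=0.935986
d^4_{-4,4}: single k=8 term ⇒ +0.589054;  D = +0.374960+0.454302i
d^4_{-3,4}: single k=7 term ⇒ +0.626641;  D = +0.448687-0.437447i
d^4_{-2,4}: single k=6 term ⇒ +0.440932;  D = -0.332836-0.289209i
d^4_{-1,4}: single k=5 term ⇒ +0.234534;  D = -0.138681+0.189140i
d^4_{0,4}: single k=4 term ⇒ +0.098623;  D = +0.084080+0.051547i
d^4_{1,4}: single k=3 term ⇒ +0.033177;  D = +0.014945-0.029621i
d^4_{2,4}: single k=2 term ⇒ +0.008824;  D = -0.008179-0.003310i
d^4_{3,4}: single k=1 term ⇒ +0.001774;  D = -0.000527+0.001694i
d^4_{4,4}: single k=0 term ⇒ +0.000236;  D = +0.000230+0.000051i
Y_4^{m'}(θ=0.3113,φ=5.844) and Σ D·Y over m':
  (+0.3750+0.4543i)·(-0.0007+0.0038i)  (+0.4487-0.4374i)·(+0.0086+0.0331i)  (-0.3328-0.2892i)·(+0.1071+0.1291i)  (-0.1387+0.1891i)·(+0.4174+0.1961i)  (+0.0841+0.0515i)·(+0.4819+0.0000i)  (+0.0149-0.0296i)·(-0.4174+0.1961i)  (-0.0082-0.0033i)·(+0.1071-0.1291i)  (-0.0005+0.0017i)·(-0.0086+0.0331i)  (+0.0002+0.0001i)·(-0.0007-0.0038i)
Y_4^4(R⁻¹ n̂) = -0.038204+0.030863i

Re=-0.0382 Im=0.0309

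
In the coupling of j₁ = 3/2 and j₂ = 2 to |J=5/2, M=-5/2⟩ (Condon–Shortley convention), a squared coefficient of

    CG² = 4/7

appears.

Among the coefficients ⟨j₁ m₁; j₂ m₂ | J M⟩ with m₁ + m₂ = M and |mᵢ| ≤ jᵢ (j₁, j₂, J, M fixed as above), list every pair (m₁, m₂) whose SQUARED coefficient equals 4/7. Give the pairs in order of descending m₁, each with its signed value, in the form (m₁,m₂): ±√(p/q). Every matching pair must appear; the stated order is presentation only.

Admissible pairs with m₁+m₂ = M = -5/2: (-3/2,-1), (-1/2,-2)
  (m₁,m₂)=(-1/2,-2): CG² = 4/7, CG = +√(4/7)   ← matches the target
  (m₁,m₂)=(-3/2,-1): CG² = 3/7, CG = −√(3/7)
Pairs with CG² = 4/7: (-1/2,-2): +√(4/7)

(-1/2,-2): +√(4/7)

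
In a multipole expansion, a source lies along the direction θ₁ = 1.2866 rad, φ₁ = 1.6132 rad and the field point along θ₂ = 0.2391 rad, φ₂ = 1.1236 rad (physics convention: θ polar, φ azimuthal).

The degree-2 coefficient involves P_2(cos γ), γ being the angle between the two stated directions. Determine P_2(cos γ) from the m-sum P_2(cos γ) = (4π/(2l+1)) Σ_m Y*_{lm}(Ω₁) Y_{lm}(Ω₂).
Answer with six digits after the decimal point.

Summing Y*_{l m}(θ₁,φ₁)·Y_{l m}(θ₂,φ₂) over m ∈ [−2, 2]; prefactor 4π/(2·2+1) = 2.513274:
  m=-2: (-0.354628-0.030147i) × (-0.013562-0.016895i) = +0.004300+0.006400i  (running Σ = +0.004300+0.006400i)
  m=-1: (-0.008814+0.207736i) × (+0.076869-0.160276i) = +0.032618+0.017381i  (running Σ = +0.036918+0.023781i)
  m=0: (-0.241007-0.000000i) × (+0.577714+0.000000i) = -0.139233-0.000000i  (running Σ = -0.102315+0.023781i)
  m=1: (+0.008814+0.207736i) × (-0.076869-0.160276i) = +0.032618-0.017381i  (running Σ = -0.069698+0.006400i)
  m=2: (-0.354628+0.030147i) × (-0.013562+0.016895i) = +0.004300-0.006400i  (running Σ = -0.065397+0.000000i)
Accumulated sum -0.065397+0.000000i; after 4π/(2l+1) scaling, -0.164361+0.000000i ⇒ P_2 = -0.164361

-0.164361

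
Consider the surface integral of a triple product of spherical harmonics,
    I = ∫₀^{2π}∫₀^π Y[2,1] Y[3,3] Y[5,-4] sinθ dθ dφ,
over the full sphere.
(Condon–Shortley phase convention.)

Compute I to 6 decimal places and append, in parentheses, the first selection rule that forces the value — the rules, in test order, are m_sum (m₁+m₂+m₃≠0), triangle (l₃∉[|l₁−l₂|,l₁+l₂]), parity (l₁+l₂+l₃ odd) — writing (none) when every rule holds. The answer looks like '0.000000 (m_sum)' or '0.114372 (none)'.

0.219610 (none)

Rules hold: Σm=0, L=10 even, 1≤5≤5.
N = 5·7·11 = 385
Δ = 0!·4!·6!/11! = 1/2310
Racah Σ t=0..0: t=0:+1/144 = 1/144
⇒ 3j(2 3 5; 0 0 0)² = 10/231, sgn -1
Racah Σ t=0..0: t=0:+1/4320 = 1/4320
⇒ 3j(2 3 5; 1 3 -4)² = 2/55, sgn -1
4πI² = N·(3j₀)²·(3jₘ)² = 20/33
I = +1·√(0.606061/4π) = 0.21961050
No selection rule forces the value: the integral is nonzero (none).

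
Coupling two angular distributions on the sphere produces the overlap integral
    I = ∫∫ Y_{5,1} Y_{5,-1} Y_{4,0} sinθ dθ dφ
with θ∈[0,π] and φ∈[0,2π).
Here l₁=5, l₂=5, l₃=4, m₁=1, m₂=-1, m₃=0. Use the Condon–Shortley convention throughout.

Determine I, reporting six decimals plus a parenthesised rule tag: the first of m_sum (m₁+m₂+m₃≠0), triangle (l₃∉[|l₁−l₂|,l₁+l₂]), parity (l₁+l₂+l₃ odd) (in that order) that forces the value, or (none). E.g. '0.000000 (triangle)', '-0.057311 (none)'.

-0.086798 (none)

Checks pass: Σm=0; 14 even; l₃=4∈[0,10].
(2·5+1)(2·5+1)(2·4+1) = 1089
Δ: 6! 4! 4! / 15! → 1/3153150
sum: t=1:−1/69120 t=2:+1/1728 t=3:−1/576 t=4:+1/1728 t=5:−1/69120 = -7/11520
3j²(5 5 4; 0 0 0) = Δ·Π!·Σ² = 2/143  (sign -1)
sum: t=0:+1/414720 t=1:−1/4320 t=2:+1/768 t=3:−1/1296 t=4:+1/27648 = 7/20736
3j²(5 5 4; 1 -1 0) = Δ·Π!·Σ² = 8/1287  (sign +1)
combine: 4πI² = 1089·2/143·8/1287 = 16/169
take √, sign -1: I = -0.08679840
No selection rule forces the value: the integral is nonzero (none).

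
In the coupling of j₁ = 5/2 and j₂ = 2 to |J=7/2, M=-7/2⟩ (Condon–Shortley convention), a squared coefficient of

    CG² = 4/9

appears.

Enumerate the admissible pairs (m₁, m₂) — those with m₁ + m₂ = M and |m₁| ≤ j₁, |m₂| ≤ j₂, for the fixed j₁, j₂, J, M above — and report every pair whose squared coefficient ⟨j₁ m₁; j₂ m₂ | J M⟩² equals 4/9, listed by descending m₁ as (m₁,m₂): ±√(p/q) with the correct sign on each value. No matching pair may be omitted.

Admissible pairs with m₁+m₂ = M = -7/2: (-5/2,-1), (-3/2,-2)
  (m₁,m₂)=(-3/2,-2): CG² = 4/9, CG = +√(4/9)   ← matches the target
  (m₁,m₂)=(-5/2,-1): CG² = 5/9, CG = −√(5/9)
Pairs with CG² = 4/9: (-3/2,-2): +√(4/9)

(-3/2,-2): +√(4/9)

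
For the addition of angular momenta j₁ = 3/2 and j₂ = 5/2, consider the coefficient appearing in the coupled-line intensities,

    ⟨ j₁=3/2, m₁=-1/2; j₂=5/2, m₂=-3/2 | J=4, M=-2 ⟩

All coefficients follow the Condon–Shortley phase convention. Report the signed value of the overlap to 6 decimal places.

j₁+j₂−J=0  J+j₁−j₂=3  J−j₁+j₂=5  j₁+j₂+J+1=9
(j₁±m₁, j₂±m₂, J±M) = (1,2,1,4,2,6)
P² = 8640/7
sum k=0..0:
  [0] +1/48 = 1/48
S = 1/48
C² = P²·S² = 15/28 ; C = +0.731925

+√(15/28) = +0.731925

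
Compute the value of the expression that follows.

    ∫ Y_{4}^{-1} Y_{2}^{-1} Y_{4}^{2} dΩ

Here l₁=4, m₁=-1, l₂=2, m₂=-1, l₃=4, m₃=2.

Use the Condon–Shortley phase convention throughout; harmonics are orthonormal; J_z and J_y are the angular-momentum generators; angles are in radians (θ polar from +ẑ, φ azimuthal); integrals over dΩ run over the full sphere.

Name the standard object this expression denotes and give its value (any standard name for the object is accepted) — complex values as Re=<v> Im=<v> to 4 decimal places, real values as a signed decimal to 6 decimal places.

Gaunt coefficient, +0.127700

This is a Gaunt coefficient — the integral of a triple product of spherical harmonics over the sphere.
m-sum 0 ✓  L=10 even ✓  2≤4≤6 ✓
Π(2lᵢ+1) = 9×5×9 = 405
triangle coeff Δ(4,2,4) = 1/13860
Σ_t [0,2]: t=0:+1/192 t=1:−1/36 t=2:+1/192 = -5/288
(3j)²=20/693 [(4 2 4; 0 0 0)], sign=-1
Σ_t [0,1]: t=0:+1/240 t=1:−1/96 = -1/160
(3j)²=27/1540 [(4 2 4; -1 -1 2)], sign=-1
⇒ 4πI² = 1215/5929
I = (+1)√(1215/5929/(4π)) = 0.12770047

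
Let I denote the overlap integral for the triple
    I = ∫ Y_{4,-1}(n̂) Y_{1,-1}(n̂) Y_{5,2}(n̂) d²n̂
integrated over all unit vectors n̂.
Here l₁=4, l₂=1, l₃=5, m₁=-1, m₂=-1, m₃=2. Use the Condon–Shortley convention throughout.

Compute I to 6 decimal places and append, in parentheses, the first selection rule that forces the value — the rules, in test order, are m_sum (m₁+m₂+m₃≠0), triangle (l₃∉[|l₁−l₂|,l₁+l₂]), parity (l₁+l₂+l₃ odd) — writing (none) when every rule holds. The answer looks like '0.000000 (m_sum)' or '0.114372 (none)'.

Rules hold: Σm=0, L=10 even, 3≤5≤5.
N = 9·3·11 = 297
Δ = 0!·8!·2!/11! = 1/495
Racah Σ t=0..0: t=0:+1/576 = 1/576
⇒ 3j(4 1 5; 0 0 0)² = 5/99, sgn -1
Racah Σ t=0..0: t=0:+1/1440 = 1/1440
⇒ 3j(4 1 5; -1 -1 2)² = 7/165, sgn -1
4πI² = N·(3j₀)²·(3jₘ)² = 7/11
I = +1·√(0.636364/4π) = 0.22503380
No selection rule forces the value: the integral is nonzero (none).

0.225034 (none)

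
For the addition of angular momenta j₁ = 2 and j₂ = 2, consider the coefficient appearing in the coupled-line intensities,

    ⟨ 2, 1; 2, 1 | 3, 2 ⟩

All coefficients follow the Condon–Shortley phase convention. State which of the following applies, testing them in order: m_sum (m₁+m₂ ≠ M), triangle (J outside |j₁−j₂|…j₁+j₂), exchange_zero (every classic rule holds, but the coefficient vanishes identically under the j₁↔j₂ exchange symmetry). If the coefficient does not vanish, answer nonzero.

exchange_zero

m-sum: m₁+m₂ = 1+1 = 2, M = 2  ✓
triangle: |j₁−j₂| = 0 ≤ J = 3 ≤ j₁+j₂ = 4  ✓
exchange: j₁=j₂ and m₁=m₂, and (−1)^(j₁+j₂−J) = (−1)^1 = −1 forces ⟨j₁m₁;j₂m₂|JM⟩ = −⟨j₂m₂;j₁m₁|JM⟩ = −⟨j₁m₁;j₂m₂|JM⟩ ⇒ the coefficient vanishes identically
Racah sum check: Σ_k collapses to 0 ⇒ CG = 0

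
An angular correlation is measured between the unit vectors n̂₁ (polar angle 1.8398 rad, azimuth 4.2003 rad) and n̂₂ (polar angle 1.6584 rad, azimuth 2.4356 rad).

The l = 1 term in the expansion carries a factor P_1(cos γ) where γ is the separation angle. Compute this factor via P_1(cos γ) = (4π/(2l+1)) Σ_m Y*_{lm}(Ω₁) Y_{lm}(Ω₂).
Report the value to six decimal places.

Summing Y*_{l m}(θ₁,φ₁)·Y_{l m}(θ₂,φ₂) over m ∈ [−1, 1]; prefactor 4π/(2·1+1) = 4.188790:
  [-1]  conj(Y_{1,-1})(Ω₁) = -0.163204-0.290344i ; Y_{1,-1}(Ω₂) = -0.261902-0.223293i ; Δ = -0.022089+0.112484i
  [+0]  conj(Y_{1,0})(Ω₁) = -0.129856-0.000000i ; Y_{1,0}(Ω₂) = -0.042749+0.000000i ; Δ = +0.005551+0.000000i
  [+1]  conj(Y_{1,1})(Ω₁) = +0.163204-0.290344i ; Y_{1,1}(Ω₂) = +0.261902-0.223293i ; Δ = -0.022089-0.112484i
Total Σ_m = -0.038626+0.000000i. Multiply by 4.188790: -0.161796+0.000000i. P_1(cos γ) = -0.161796

-0.161796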